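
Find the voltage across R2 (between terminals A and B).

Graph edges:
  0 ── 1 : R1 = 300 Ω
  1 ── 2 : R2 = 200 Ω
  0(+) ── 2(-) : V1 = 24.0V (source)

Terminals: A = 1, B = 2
R1 and R2 are in series across V1 (node 0 → node 1 → node 2), and the output A–B is taken across R2, so this is a voltage divider.
Series current: I = V1/(R1 + R2) = 24/(300 + 200) = 24/500 = 0.048 A
V_R2 = I × R2 = V1 × R2/(R1 + R2) = 24 × 200/500 = 9.6 V

Final answer: 9.6 V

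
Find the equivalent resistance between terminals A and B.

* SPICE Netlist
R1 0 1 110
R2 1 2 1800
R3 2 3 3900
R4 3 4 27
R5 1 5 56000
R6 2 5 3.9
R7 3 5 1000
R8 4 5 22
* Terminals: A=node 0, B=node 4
The network is not a plain series/parallel combination. Inject a 1 A test current into terminal A (node 0) and return it from terminal B (node 4); then R_eq = V_A / (1 A).
Nodal analysis, taking node 4 as the 0 V reference.
Current source I_test pushes 1 A into node 0 and draws it out of node 4.
KCL at each unknown node (sum of currents leaving = 0; resistances in Ω):
  Node 0: (V_0 - V_1)/110 - 1 = 0
  Node 1: (V_1 - V_0)/110 + (V_1 - V_2)/1800 + (V_1 - V_5)/56000 = 0
  Node 2: (V_2 - V_1)/1800 + (V_2 - V_3)/3900 + (V_2 - V_5)/3.9 = 0
  Node 3: (V_3 - V_2)/3900 + (V_3 - 0)/27 + (V_3 - V_5)/1000 = 0
  Node 5: (V_5 - V_1)/56000 + (V_5 - V_2)/3.9 + (V_5 - V_3)/1000 + (V_5 - 0)/22 = 0
Collecting terms (coefficients in siemens):
  0.009091·V_0 - 0.009091·V_1 = 1
  0.009664·V_1 - 0.009091·V_0 - 0.0005556·V_2 - 0.00001786·V_5 = 0
  0.2572·V_2 - 0.0005556·V_1 - 0.0002564·V_3 - 0.2564·V_5 = 0
  0.03829·V_3 - 0.0002564·V_2 - 0.001·V_5 = 0
  0.3029·V_5 - 0.00001786·V_1 - 0.2564·V_2 - 0.001·V_3 = 0
Solving these 5 simultaneous equations (Gaussian elimination) gives:
  V_0 = 1879 V, V_1 = 1769 V, V_2 = 25.16 V, V_3 = 0.7275 V
  V_5 = 21.41 V
R_eq = V_0 / 1 A = 1879 Ω = 1.879 kΩ

Final answer: 1.879 kΩ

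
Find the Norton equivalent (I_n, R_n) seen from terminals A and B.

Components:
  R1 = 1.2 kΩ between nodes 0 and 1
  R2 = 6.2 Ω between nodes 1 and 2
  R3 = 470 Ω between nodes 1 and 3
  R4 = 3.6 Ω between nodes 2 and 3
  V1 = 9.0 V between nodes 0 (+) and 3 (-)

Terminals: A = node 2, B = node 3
Find the Thévenin equivalent first; then I_n = V_th/R_th and R_n = R_th.
Step 1 — V_th is the open-circuit voltage V_A - V_B (nothing connected across the terminals).
Nodal analysis, taking node 3 as the 0 V reference.
Source V1 fixes V_0 = 9 V.
KCL at each unknown node (sum of currents leaving = 0; resistances in Ω):
  Node 1: (V_1 - 9)/1200 + (V_1 - V_2)/6.2 + (V_1 - 0)/470 = 0
  Node 2: (V_2 - V_1)/6.2 + (V_2 - 0)/3.6 = 0
Collecting terms (coefficients in siemens):
  0.1643·V_1 - 0.1613·V_2 = 0.0075
  0.4391·V_2 - 0.1613·V_1 = 0
Determinant D = (0.1643)(0.4391) - (-0.1613)(-0.1613) = 0.0461
V_1 = [(0.0075)(0.4391) - (-0.1613)(0)]/D = 0.07143 V
V_2 = [(0.1643)(0) - (0.0075)(-0.1613)]/D = 0.02624 V
V_th = V_2 - V_3 = 0.02624 - 0 = 0.02624 V
Step 2 — R_th: zero the source — replace V1 by a short circuit (node 3 merges into node 0) — and find the resistance seen between A (node 2) and B (node 0).
Reduce the network between node 2 (A) and node 0 (B) by series/parallel combination:
  Rp1 = R1 ‖ R3 (parallel, both between nodes 0 and 1) = 1/(1/1200 + 1/470) = 337.7 Ω
  Rs1 = R2 + Rp1 (series, joined only at node 1) = 6.2 + 337.7 = 343.9 Ω
  Rp2 = R4 ‖ Rs1 (parallel, both between nodes 0 and 2) = 1/(1/3.6 + 1/343.9) = 3.563 Ω
R_th = 3.563 Ω
I_n = V_th/R_th = 0.02624/3.563 = 0.007365 A, and R_n = R_th = 3.563 Ω

Final answer: I_n = 0.007365 A, R_n = 3.563 Ω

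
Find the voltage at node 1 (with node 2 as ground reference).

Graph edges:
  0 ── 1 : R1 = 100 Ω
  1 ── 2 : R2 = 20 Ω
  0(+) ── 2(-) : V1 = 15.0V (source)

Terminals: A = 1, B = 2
Nodal analysis, taking node 2 as the 0 V reference.
Source V1 fixes V_0 = 15 V.
KCL at each unknown node (sum of currents leaving = 0; resistances in Ω):
  Node 1: (V_1 - 15)/100 + (V_1 - 0)/20 = 0
Collecting terms: 0.06 × V_1 = 0.15  =>  V_1 = 2.5 V
The requested potential is V_1 = 2.5 V.

Final answer: V_1 = 2.5 V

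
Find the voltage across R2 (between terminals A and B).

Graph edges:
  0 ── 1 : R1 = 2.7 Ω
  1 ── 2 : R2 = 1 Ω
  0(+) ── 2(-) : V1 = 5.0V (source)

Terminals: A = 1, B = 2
R1 and R2 are in series across V1 (node 0 → node 1 → node 2), and the output A–B is taken across R2, so this is a voltage divider.
Series current: I = V1/(R1 + R2) = 5/(2.7 + 1) = 5/3.7 = 1.351 A
V_R2 = I × R2 = V1 × R2/(R1 + R2) = 5 × 1/3.7 = 1.351 V

Final answer: 1.351 V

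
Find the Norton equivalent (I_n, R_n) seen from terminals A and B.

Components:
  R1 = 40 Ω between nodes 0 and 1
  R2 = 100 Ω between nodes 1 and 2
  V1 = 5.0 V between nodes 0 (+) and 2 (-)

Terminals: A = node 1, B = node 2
Find the Thévenin equivalent first; then I_n = V_th/R_th and R_n = R_th.
Step 1 — V_th is the open-circuit voltage V_A - V_B (nothing connected across the terminals).
Nodal analysis, taking node 2 as the 0 V reference.
Source V1 fixes V_0 = 5 V.
KCL at each unknown node (sum of currents leaving = 0; resistances in Ω):
  Node 1: (V_1 - 5)/40 + (V_1 - 0)/100 = 0
Collecting terms: 0.035 × V_1 = 0.125  =>  V_1 = 3.571 V
V_th = V_1 - V_2 = 3.571 - 0 = 3.571 V
Step 2 — R_th: zero the source — replace V1 by a short circuit (node 2 merges into node 0) — and find the resistance seen between A (node 1) and B (node 0).
Reduce the network between node 1 (A) and node 0 (B) by series/parallel combination:
  Rp1 = R1 ‖ R2 (parallel, both between nodes 0 and 1) = 1/(1/40 + 1/100) = 28.57 Ω
R_th = 28.57 Ω
I_n = V_th/R_th = 3.571/28.57 = 0.125 A, and R_n = R_th = 28.57 Ω

Final answer: I_n = 0.125 A, R_n = 28.57 Ω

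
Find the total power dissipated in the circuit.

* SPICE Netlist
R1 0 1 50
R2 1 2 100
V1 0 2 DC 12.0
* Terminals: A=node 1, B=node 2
Nodal analysis, taking node 2 as the 0 V reference.
Source V1 fixes V_0 = 12 V.
KCL at each unknown node (sum of currents leaving = 0; resistances in Ω):
  Node 1: (V_1 - 12)/50 + (V_1 - 0)/100 = 0
Collecting terms: 0.03 × V_1 = 0.24  =>  V_1 = 8 V
Power in each resistor, P = (ΔV)²/R:
  P_R1 = (12 - 8)²/50 = 0.32 W
  P_R2 = (8 - 0)²/100 = 0.64 W
P_total = P_R1 + P_R2 = 0.96 W

Final answer: 0.96 W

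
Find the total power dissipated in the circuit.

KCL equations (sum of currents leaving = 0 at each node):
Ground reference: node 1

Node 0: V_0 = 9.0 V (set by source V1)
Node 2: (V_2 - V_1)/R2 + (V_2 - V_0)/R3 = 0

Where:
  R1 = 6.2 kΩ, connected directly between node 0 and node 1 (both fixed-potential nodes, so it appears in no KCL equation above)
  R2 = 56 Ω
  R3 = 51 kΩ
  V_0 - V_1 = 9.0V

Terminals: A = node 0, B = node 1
Nodal analysis, taking node 1 as the 0 V reference.
Source V1 fixes V_0 = 9 V.
KCL at each unknown node (sum of currents leaving = 0; resistances in Ω):
  Node 2: (V_2 - 0)/56 + (V_2 - 9)/51000 = 0
Collecting terms: 0.01788 × V_2 = 0.0001765  =>  V_2 = 0.009872 V
Power in each resistor, P = (ΔV)²/R:
  P_R1 = (9 - 0)²/6200 = 0.01306 W
  P_R2 = (0 - 0.009872)²/56 = 0.00000174 W
  P_R3 = (9 - 0.009872)²/51000 = 0.001585 W
P_total = P_R1 + P_R2 + P_R3 = 0.01465 W

Final answer: 0.01465 W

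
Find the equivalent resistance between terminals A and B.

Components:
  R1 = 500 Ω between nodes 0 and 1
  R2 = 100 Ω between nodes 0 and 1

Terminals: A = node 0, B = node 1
Reduce the network between node 0 (A) and node 1 (B) by series/parallel combination:
  Rp1 = R1 ‖ R2 (parallel, both between nodes 0 and 1) = 1/(1/500 + 1/100) = 83.33 Ω
R_eq = 83.33 Ω

Final answer: 83.33 Ω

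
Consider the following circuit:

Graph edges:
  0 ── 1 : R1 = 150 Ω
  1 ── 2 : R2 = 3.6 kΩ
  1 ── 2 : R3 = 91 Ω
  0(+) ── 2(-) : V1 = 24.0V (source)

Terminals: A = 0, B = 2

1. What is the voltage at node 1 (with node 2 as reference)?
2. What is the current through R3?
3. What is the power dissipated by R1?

Nodal analysis, taking node 2 as the 0 V reference.
Source V1 fixes V_0 = 24 V.
KCL at each unknown node (sum of currents leaving = 0; resistances in Ω):
  Node 1: (V_1 - 24)/150 + (V_1 - 0)/3600 + (V_1 - 0)/91 = 0
Collecting terms: 0.01793 × V_1 = 0.16  =>  V_1 = 8.922 V
Part 1:
  Read off the nodal solution: V_1 = 8.922 V
Part 2:
  I_R3 = (V_1 - V_2)/R3 = (8.922 - 0)/91 = 0.09804 A
  Magnitude: I_R3 = 0.09804 A
Part 3:
  I_R1 = (V_0 - V_1)/R1 = (24 - 8.922)/150 = 0.1005 A
  P_R1 = I_R1² × R1 = (0.1005)² × 150 = 1.516 W

Final answers:
1. V_1 = 8.922 V
2. I_R3 = 0.09804 A
3. P_R1 = 1.516 W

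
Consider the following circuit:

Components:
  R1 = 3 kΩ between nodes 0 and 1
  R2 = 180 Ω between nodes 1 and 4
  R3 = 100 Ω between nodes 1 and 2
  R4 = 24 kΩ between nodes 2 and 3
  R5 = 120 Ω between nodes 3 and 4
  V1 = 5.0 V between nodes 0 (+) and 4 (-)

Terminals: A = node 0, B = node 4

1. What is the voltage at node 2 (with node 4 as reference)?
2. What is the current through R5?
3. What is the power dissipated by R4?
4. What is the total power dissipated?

Nodal analysis, taking node 4 as the 0 V reference.
Source V1 fixes V_0 = 5 V.
KCL at each unknown node (sum of currents leaving = 0; resistances in Ω):
  Node 1: (V_1 - 5)/3000 + (V_1 - 0)/180 + (V_1 - V_2)/100 = 0
  Node 2: (V_2 - V_1)/100 + (V_2 - V_3)/24000 = 0
  Node 3: (V_3 - V_2)/24000 + (V_3 - 0)/120 = 0
Collecting terms (coefficients in siemens):
  0.01589·V_1 - 0.01·V_2 = 0.001667
  0.01004·V_2 - 0.01·V_1 - 0.00004167·V_3 = 0
  0.008375·V_3 - 0.00004167·V_2 = 0
Solving these 3 simultaneous equations (Gaussian elimination) gives:
  V_1 = 0.281 V, V_2 = 0.2799 V, V_3 = 0.001392 V
Part 1:
  Read off the nodal solution: V_2 = 0.2799 V
Part 2:
  I_R5 = (V_3 - V_4)/R5 = (0.001392 - 0)/120 = 0.0000116 A
  Magnitude: I_R5 = 0.0000116 A
Part 3:
  I_R4 = (V_2 - V_3)/R4 = (0.2799 - 0.001392)/24000 = 0.0000116 A
  P_R4 = I_R4² × R4 = (0.0000116)² × 24000 = 0.000003232 W
Part 4:
  Power in each resistor, P = (ΔV)²/R:
    P_R1 = (5 - 0.281)²/3000 = 0.007423 W
    P_R2 = (0.281 - 0)²/180 = 0.0004388 W
    P_R3 = (0.281 - 0.2799)²/100 = 0.00000001347 W
    P_R4 = (0.2799 - 0.001392)²/24000 = 0.000003232 W
    P_R5 = (0.001392 - 0)²/120 = 0.00000001616 W
  P_total = P_R1 + P_R2 + P_R3 + P_R4 + P_R5 = 0.007865 W

Final answers:
1. V_2 = 0.2799 V
2. I_R5 = 1.16e-05 A
3. P_R4 = 3.232e-06 W
4. P_total = 0.007865 W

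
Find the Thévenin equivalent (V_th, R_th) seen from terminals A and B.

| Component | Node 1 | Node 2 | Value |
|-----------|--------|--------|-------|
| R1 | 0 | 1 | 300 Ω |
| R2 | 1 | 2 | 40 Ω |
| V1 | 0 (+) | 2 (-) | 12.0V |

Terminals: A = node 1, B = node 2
Step 1 — V_th is the open-circuit voltage V_A - V_B (nothing connected across the terminals).
Nodal analysis, taking node 2 as the 0 V reference.
Source V1 fixes V_0 = 12 V.
KCL at each unknown node (sum of currents leaving = 0; resistances in Ω):
  Node 1: (V_1 - 12)/300 + (V_1 - 0)/40 = 0
Collecting terms: 0.02833 × V_1 = 0.04  =>  V_1 = 1.412 V
V_th = V_1 - V_2 = 1.412 - 0 = 1.412 V
Step 2 — R_th: zero the source — replace V1 by a short circuit (node 2 merges into node 0) — and find the resistance seen between A (node 1) and B (node 0).
Reduce the network between node 1 (A) and node 0 (B) by series/parallel combination:
  Rp1 = R1 ‖ R2 (parallel, both between nodes 0 and 1) = 1/(1/300 + 1/40) = 35.29 Ω
R_th = 35.29 Ω

Final answer: V_th = 1.412 V, R_th = 35.29 Ω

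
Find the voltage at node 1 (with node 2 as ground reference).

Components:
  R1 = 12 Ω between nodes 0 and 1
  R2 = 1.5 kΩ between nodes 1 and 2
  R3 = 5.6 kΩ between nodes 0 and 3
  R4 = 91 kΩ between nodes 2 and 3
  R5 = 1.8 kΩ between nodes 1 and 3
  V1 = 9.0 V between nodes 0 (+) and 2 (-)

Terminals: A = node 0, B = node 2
Nodal analysis, taking node 2 as the 0 V reference.
Source V1 fixes V_0 = 9 V.
KCL at each unknown node (sum of currents leaving = 0; resistances in Ω):
  Node 1: (V_1 - 9)/12 + (V_1 - 0)/1500 + (V_1 - V_3)/1800 = 0
  Node 3: (V_3 - 9)/5600 + (V_3 - 0)/91000 + (V_3 - V_1)/1800 = 0
Collecting terms (coefficients in siemens):
  0.08456·V_1 - 0.0005556·V_3 = 0.75
  0.0007451·V_3 - 0.0005556·V_1 = 0.001607
Determinant D = (0.08456)(0.0007451) - (-0.0005556)(-0.0005556) = 0.0000627
V_1 = [(0.75)(0.0007451) - (-0.0005556)(0.001607)]/D = 8.928 V
V_3 = [(0.08456)(0.001607) - (0.75)(-0.0005556)]/D = 8.813 V
The requested potential is V_1 = 8.928 V.

Final answer: V_1 = 8.928 V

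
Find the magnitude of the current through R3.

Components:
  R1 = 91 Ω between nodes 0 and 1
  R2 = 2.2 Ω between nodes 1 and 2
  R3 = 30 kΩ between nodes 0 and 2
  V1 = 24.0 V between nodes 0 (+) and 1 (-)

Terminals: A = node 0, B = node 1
Nodal analysis, taking node 1 as the 0 V reference.
Source V1 fixes V_0 = 24 V.
KCL at each unknown node (sum of currents leaving = 0; resistances in Ω):
  Node 2: (V_2 - 0)/2.2 + (V_2 - 24)/30000 = 0
Collecting terms: 0.4546 × V_2 = 0.0008  =>  V_2 = 0.00176 V
I_R3 = (V_0 - V_2)/R3 = (24 - 0.00176)/30000 = 0.0007999 A
|I_R3| = 0.0007999 A

Final answer: |I_R3| = 0.0007999 A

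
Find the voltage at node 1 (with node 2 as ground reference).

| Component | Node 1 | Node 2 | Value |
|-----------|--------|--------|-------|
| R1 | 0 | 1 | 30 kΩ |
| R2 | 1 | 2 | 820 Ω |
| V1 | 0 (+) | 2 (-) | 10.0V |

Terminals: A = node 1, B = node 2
Nodal analysis, taking node 2 as the 0 V reference.
Source V1 fixes V_0 = 10 V.
KCL at each unknown node (sum of currents leaving = 0; resistances in Ω):
  Node 1: (V_1 - 10)/30000 + (V_1 - 0)/820 = 0
Collecting terms: 0.001253 × V_1 = 0.0003333  =>  V_1 = 0.2661 V
The requested potential is V_1 = 0.2661 V.

Final answer: V_1 = 0.2661 V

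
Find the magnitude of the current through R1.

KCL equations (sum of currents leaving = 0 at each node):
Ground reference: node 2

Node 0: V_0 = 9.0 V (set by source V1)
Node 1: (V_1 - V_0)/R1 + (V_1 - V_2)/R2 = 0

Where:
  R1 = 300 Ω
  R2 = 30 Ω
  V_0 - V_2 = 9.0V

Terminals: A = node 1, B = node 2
Nodal analysis, taking node 2 as the 0 V reference.
Source V1 fixes V_0 = 9 V.
KCL at each unknown node (sum of currents leaving = 0; resistances in Ω):
  Node 1: (V_1 - 9)/300 + (V_1 - 0)/30 = 0
Collecting terms: 0.03667 × V_1 = 0.03  =>  V_1 = 0.8182 V
I_R1 = (V_0 - V_1)/R1 = (9 - 0.8182)/300 = 0.02727 A
|I_R1| = 0.02727 A

Final answer: |I_R1| = 0.02727 A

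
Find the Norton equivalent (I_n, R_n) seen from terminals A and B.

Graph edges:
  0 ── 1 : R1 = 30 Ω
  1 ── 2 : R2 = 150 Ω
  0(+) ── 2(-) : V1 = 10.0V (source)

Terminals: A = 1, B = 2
Find the Thévenin equivalent first; then I_n = V_th/R_th and R_n = R_th.
Step 1 — V_th is the open-circuit voltage V_A - V_B (nothing connected across the terminals).
Nodal analysis, taking node 2 as the 0 V reference.
Source V1 fixes V_0 = 10 V.
KCL at each unknown node (sum of currents leaving = 0; resistances in Ω):
  Node 1: (V_1 - 10)/30 + (V_1 - 0)/150 = 0
Collecting terms: 0.04 × V_1 = 0.3333  =>  V_1 = 8.333 V
V_th = V_1 - V_2 = 8.333 - 0 = 8.333 V
Step 2 — R_th: zero the source — replace V1 by a short circuit (node 2 merges into node 0) — and find the resistance seen between A (node 1) and B (node 0).
Reduce the network between node 1 (A) and node 0 (B) by series/parallel combination:
  Rp1 = R1 ‖ R2 (parallel, both between nodes 0 and 1) = 1/(1/30 + 1/150) = 25 Ω
R_th = 25 Ω
I_n = V_th/R_th = 8.333/25 = 0.3333 A, and R_n = R_th = 25 Ω

Final answer: I_n = 0.3333 A, R_n = 25 Ω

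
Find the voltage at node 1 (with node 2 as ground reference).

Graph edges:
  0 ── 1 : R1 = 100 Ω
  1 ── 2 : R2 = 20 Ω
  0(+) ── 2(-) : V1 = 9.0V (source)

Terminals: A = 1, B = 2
Nodal analysis, taking node 2 as the 0 V reference.
Source V1 fixes V_0 = 9 V.
KCL at each unknown node (sum of currents leaving = 0; resistances in Ω):
  Node 1: (V_1 - 9)/100 + (V_1 - 0)/20 = 0
Collecting terms: 0.06 × V_1 = 0.09  =>  V_1 = 1.5 V
The requested potential is V_1 = 1.5 V.

Final answer: V_1 = 1.5 V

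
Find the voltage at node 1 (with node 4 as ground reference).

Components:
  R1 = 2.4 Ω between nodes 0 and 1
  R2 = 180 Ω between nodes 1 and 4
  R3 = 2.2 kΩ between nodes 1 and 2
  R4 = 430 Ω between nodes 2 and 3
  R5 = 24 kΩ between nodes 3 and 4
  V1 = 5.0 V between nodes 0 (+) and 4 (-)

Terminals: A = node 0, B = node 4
Nodal analysis, taking node 4 as the 0 V reference.
Source V1 fixes V_0 = 5 V.
KCL at each unknown node (sum of currents leaving = 0; resistances in Ω):
  Node 1: (V_1 - 5)/2.4 + (V_1 - 0)/180 + (V_1 - V_2)/2200 = 0
  Node 2: (V_2 - V_1)/2200 + (V_2 - V_3)/430 = 0
  Node 3: (V_3 - V_2)/430 + (V_3 - 0)/24000 = 0
Collecting terms (coefficients in siemens):
  0.4227·V_1 - 0.0004545·V_2 = 2.083
  0.00278·V_2 - 0.0004545·V_1 - 0.002326·V_3 = 0
  0.002367·V_3 - 0.002326·V_2 = 0
Solving these 3 simultaneous equations (Gaussian elimination) gives:
  V_1 = 4.934 V, V_2 = 4.526 V, V_3 = 4.447 V
The requested potential is V_1 = 4.934 V.

Final answer: V_1 = 4.934 V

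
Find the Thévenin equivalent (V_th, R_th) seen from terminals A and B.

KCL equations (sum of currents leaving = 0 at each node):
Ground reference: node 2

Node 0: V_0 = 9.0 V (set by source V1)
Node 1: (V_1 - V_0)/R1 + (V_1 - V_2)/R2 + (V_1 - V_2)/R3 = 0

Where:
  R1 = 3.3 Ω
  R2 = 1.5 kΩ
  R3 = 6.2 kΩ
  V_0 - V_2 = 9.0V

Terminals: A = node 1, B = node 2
Step 1 — V_th is the open-circuit voltage V_A - V_B (nothing connected across the terminals).
Nodal analysis, taking node 2 as the 0 V reference.
Source V1 fixes V_0 = 9 V.
KCL at each unknown node (sum of currents leaving = 0; resistances in Ω):
  Node 1: (V_1 - 9)/3.3 + (V_1 - 0)/1500 + (V_1 - 0)/6200 = 0
Collecting terms: 0.3039 × V_1 = 2.727  =>  V_1 = 8.975 V
V_th = V_1 - V_2 = 8.975 - 0 = 8.975 V
Step 2 — R_th: zero the source — replace V1 by a short circuit (node 2 merges into node 0) — and find the resistance seen between A (node 1) and B (node 0).
Reduce the network between node 1 (A) and node 0 (B) by series/parallel combination:
  Rp1 = R1 ‖ R2 ‖ R3 (parallel, all between nodes 0 and 1) = 1/(1/3.3 + 1/1500 + 1/6200) = 3.291 Ω
R_th = 3.291 Ω

Final answer: V_th = 8.975 V, R_th = 3.291 Ω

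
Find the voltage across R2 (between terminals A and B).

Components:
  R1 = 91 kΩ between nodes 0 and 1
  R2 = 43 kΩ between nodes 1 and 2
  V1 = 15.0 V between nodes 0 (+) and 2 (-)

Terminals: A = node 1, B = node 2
R1 and R2 are in series across V1 (node 0 → node 1 → node 2), and the output A–B is taken across R2, so this is a voltage divider.
Series current: I = V1/(R1 + R2) = 15/(91000 + 43000) = 15/134000 = 0.0001119 A
V_R2 = I × R2 = V1 × R2/(R1 + R2) = 15 × 43000/134000 = 4.813 V

Final answer: 4.813 V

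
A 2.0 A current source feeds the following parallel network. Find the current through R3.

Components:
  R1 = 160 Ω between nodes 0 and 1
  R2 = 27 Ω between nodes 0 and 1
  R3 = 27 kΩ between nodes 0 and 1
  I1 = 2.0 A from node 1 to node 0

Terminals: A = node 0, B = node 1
All resistors sit directly between nodes 0 and 1, so they are in parallel and share one voltage V; the full source current 2 A splits among them.
1/R_par = 1/160 + 1/27 + 1/27000 = 0.04332 S  =>  R_par = 23.08 Ω
V = I × R_par = 2 × 23.08 = 46.16 V
I_R3 = V/R3 = 46.16/27000 = 0.00171 A

Final answer: 0.00171 A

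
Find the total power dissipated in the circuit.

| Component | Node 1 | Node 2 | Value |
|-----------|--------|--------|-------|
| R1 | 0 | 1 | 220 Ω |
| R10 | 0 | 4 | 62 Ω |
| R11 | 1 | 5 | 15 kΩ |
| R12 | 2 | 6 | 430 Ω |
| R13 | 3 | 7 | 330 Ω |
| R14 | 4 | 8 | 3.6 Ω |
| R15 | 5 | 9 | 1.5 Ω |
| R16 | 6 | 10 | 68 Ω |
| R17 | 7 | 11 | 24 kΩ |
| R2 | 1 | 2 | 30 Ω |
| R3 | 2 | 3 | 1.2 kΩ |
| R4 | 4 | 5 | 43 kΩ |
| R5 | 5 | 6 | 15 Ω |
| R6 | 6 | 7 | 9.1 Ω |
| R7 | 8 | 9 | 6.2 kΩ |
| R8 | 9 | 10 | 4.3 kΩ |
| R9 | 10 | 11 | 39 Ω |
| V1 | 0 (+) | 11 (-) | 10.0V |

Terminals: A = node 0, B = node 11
Nodal analysis, taking node 11 as the 0 V reference.
Source V1 fixes V_0 = 10 V.
KCL at each unknown node (sum of currents leaving = 0; resistances in Ω):
  Node 1: (V_1 - 10)/220 + (V_1 - V_2)/30 + (V_1 - V_5)/15000 = 0
  Node 2: (V_2 - V_1)/30 + (V_2 - V_3)/1200 + (V_2 - V_6)/430 = 0
  Node 3: (V_3 - V_2)/1200 + (V_3 - V_7)/330 = 0
  Node 4: (V_4 - V_5)/43000 + (V_4 - 10)/62 + (V_4 - V_8)/3.6 = 0
  Node 5: (V_5 - V_4)/43000 + (V_5 - V_6)/15 + (V_5 - V_1)/15000 + (V_5 - V_9)/1.5 = 0
  Node 6: (V_6 - V_5)/15 + (V_6 - V_7)/9.1 + (V_6 - V_2)/430 + (V_6 - V_10)/68 = 0
  Node 7: (V_7 - V_6)/9.1 + (V_7 - V_3)/330 + (V_7 - 0)/24000 = 0
  Node 8: (V_8 - V_9)/6200 + (V_8 - V_4)/3.6 = 0
  Node 9: (V_9 - V_8)/6200 + (V_9 - V_10)/4300 + (V_9 - V_5)/1.5 = 0
  Node 10: (V_10 - V_9)/4300 + (V_10 - 0)/39 + (V_10 - V_6)/68 = 0
Collecting terms (coefficients in siemens):
  0.03795·V_1 - 0.03333·V_2 - 0.00006667·V_5 = 0.04545
  0.03649·V_2 - 0.03333·V_1 - 0.0008333·V_3 - 0.002326·V_6 = 0
  0.003864·V_3 - 0.0008333·V_2 - 0.00303·V_7 = 0
  0.2939·V_4 - 0.00002326·V_5 - 0.2778·V_8 = 0.1613
  0.7334·V_5 - 0.00006667·V_1 - 0.00002326·V_4 - 0.06667·V_6 - 0.6667·V_9 = 0
  0.1936·V_6 - 0.002326·V_2 - 0.06667·V_5 - 0.1099·V_7 - 0.01471·V_10 = 0
  0.113·V_7 - 0.00303·V_3 - 0.1099·V_6 = 0
  0.2779·V_8 - 0.2778·V_4 - 0.0001613·V_9 = 0
  0.6671·V_9 - 0.6667·V_5 - 0.0001613·V_8 - 0.0002326·V_10 = 0
  0.04058·V_10 - 0.01471·V_6 - 0.0002326·V_9 = 0
Solving these 10 simultaneous equations (Gaussian elimination) gives:
  V_1 = 6.83 V, V_2 = 6.408 V, V_3 = 2.72 V, V_4 = 9.906 V
  V_5 = 1.703 V, V_6 = 1.679 V, V_7 = 1.706 V, V_8 = 9.901 V
  V_9 = 1.705 V, V_10 = 0.6183 V
Power in each resistor, P = (ΔV)²/R:
  P_R1 = (10 - 6.83)²/220 = 0.04569 W
  P_R2 = (6.83 - 6.408)²/30 = 0.005938 W
  P_R3 = (6.408 - 2.72)²/1200 = 0.01133 W
  P_R4 = (9.906 - 1.703)²/43000 = 0.001565 W
  P_R5 = (1.703 - 1.679)²/15 = 0.00003849 W
  P_R6 = (1.679 - 1.706)²/9.1 = 0.00008199 W
  P_R7 = (9.901 - 1.705)²/6200 = 0.01084 W
  P_R8 = (1.705 - 0.6183)²/4300 = 0.0002745 W
  P_R9 = (0.6183 - 0)²/39 = 0.009801 W
  P_R10 = (10 - 9.906)²/62 = 0.0001419 W
  P_R11 = (6.83 - 1.703)²/15000 = 0.001752 W
  P_R12 = (6.408 - 1.679)²/430 = 0.052 W
  P_R13 = (2.72 - 1.706)²/330 = 0.003116 W
  P_R14 = (9.906 - 9.901)²/3.6 = 0.000006292 W
  P_R15 = (1.703 - 1.705)²/1.5 = 0.000001715 W
  P_R16 = (1.679 - 0.6183)²/68 = 0.01655 W
  P_R17 = (1.706 - 0)²/24000 = 0.0001213 W
P_total = P_R1 + P_R2 + P_R3 + P_R4 + P_R5 + P_R6 + P_R7 + P_R8 + P_R9 + P_R10 + P_R11 + P_R12 + P_R13 + P_R14 + P_R15 + P_R16 + P_R17 = 0.1592 W

Final answer: 0.1592 W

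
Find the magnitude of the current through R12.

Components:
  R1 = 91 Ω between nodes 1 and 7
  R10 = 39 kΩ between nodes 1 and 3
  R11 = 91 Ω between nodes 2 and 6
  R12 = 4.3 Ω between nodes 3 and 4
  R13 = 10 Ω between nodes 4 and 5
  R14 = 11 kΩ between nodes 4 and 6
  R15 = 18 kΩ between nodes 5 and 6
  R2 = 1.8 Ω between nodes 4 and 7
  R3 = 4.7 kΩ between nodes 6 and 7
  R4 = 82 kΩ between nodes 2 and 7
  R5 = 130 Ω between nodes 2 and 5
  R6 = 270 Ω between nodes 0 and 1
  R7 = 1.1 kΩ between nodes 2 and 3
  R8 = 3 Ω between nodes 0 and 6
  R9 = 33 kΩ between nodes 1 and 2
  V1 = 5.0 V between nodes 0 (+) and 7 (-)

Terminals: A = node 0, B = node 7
Nodal analysis, taking node 7 as the 0 V reference.
Source V1 fixes V_0 = 5 V.
KCL at each unknown node (sum of currents leaving = 0; resistances in Ω):
  Node 1: (V_1 - 0)/91 + (V_1 - 5)/270 + (V_1 - V_2)/33000 + (V_1 - V_3)/39000 = 0
  Node 2: (V_2 - 0)/82000 + (V_2 - V_5)/130 + (V_2 - V_3)/1100 + (V_2 - V_1)/33000 + (V_2 - V_6)/91 = 0
  Node 3: (V_3 - V_2)/1100 + (V_3 - V_1)/39000 + (V_3 - V_4)/4.3 = 0
  Node 4: (V_4 - 0)/1.8 + (V_4 - V_3)/4.3 + (V_4 - V_5)/10 + (V_4 - V_6)/11000 = 0
  Node 5: (V_5 - V_2)/130 + (V_5 - V_4)/10 + (V_5 - V_6)/18000 = 0
  Node 6: (V_6 - 0)/4700 + (V_6 - 5)/3 + (V_6 - V_2)/91 + (V_6 - V_4)/11000 + (V_6 - V_5)/18000 = 0
Collecting terms (coefficients in siemens):
  0.01475·V_1 - 0.0000303·V_2 - 0.00002564·V_3 = 0.01852
  0.01963·V_2 - 0.0000303·V_1 - 0.0009091·V_3 - 0.007692·V_5 - 0.01099·V_6 = 0
  0.2335·V_3 - 0.00002564·V_1 - 0.0009091·V_2 - 0.2326·V_4 = 0
  0.8882·V_4 - 0.2326·V_3 - 0.1·V_5 - 0.00009091·V_6 = 0
  0.1077·V_5 - 0.007692·V_2 - 0.1·V_4 - 0.00005556·V_6 = 0
  0.3447·V_6 - 0.01099·V_2 - 0.00009091·V_4 - 0.00005556·V_5 = 1.667
Solving these 6 simultaneous equations (Gaussian elimination) gives:
  V_1 = 1.262 V, V_2 = 2.858 V, V_3 = 0.05318 V, V_4 = 0.04209 V
  V_5 = 0.2456 V, V_6 = 4.927 V
I_R12 = (V_3 - V_4)/R12 = (0.05318 - 0.04209)/4.3 = 0.002581 A
|I_R12| = 0.002581 A

Final answer: |I_R12| = 0.002581 A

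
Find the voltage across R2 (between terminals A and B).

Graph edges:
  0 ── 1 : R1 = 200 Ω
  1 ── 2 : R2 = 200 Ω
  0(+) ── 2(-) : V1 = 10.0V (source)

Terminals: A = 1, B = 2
R1 and R2 are in series across V1 (node 0 → node 1 → node 2), and the output A–B is taken across R2, so this is a voltage divider.
Series current: I = V1/(R1 + R2) = 10/(200 + 200) = 10/400 = 0.025 A
V_R2 = I × R2 = V1 × R2/(R1 + R2) = 10 × 200/400 = 5 V

Final answer: 5 V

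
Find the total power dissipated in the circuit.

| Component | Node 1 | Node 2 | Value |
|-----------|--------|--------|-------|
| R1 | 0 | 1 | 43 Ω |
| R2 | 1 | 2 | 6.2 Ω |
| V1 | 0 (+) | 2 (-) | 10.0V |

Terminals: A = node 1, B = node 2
Nodal analysis, taking node 2 as the 0 V reference.
Source V1 fixes V_0 = 10 V.
KCL at each unknown node (sum of currents leaving = 0; resistances in Ω):
  Node 1: (V_1 - 10)/43 + (V_1 - 0)/6.2 = 0
Collecting terms: 0.1845 × V_1 = 0.2326  =>  V_1 = 1.26 V
Power in each resistor, P = (ΔV)²/R:
  P_R1 = (10 - 1.26)²/43 = 1.776 W
  P_R2 = (1.26 - 0)²/6.2 = 0.2561 W
P_total = P_R1 + P_R2 = 2.033 W

Final answer: 2.033 W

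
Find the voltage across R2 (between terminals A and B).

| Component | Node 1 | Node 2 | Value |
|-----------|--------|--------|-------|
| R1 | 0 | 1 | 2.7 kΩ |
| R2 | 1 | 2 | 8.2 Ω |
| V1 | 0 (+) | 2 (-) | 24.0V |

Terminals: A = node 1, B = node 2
R1 and R2 are in series across V1 (node 0 → node 1 → node 2), and the output A–B is taken across R2, so this is a voltage divider.
Series current: I = V1/(R1 + R2) = 24/(2700 + 8.2) = 24/2708 = 0.008862 A
V_R2 = I × R2 = V1 × R2/(R1 + R2) = 24 × 8.2/2708 = 0.07267 V

Final answer: 0.07267 V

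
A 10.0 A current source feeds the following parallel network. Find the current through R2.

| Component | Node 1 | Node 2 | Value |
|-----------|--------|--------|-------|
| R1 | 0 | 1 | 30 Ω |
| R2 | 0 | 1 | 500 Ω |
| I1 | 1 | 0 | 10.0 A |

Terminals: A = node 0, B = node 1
All resistors sit directly between nodes 0 and 1, so they are in parallel and share one voltage V; the full source current 10 A splits among them.
1/R_par = 1/30 + 1/500 = 0.03533 S  =>  R_par = 28.3 Ω
V = I × R_par = 10 × 28.3 = 283 V
I_R2 = V/R2 = 283/500 = 0.566 A

Final answer: 0.566 A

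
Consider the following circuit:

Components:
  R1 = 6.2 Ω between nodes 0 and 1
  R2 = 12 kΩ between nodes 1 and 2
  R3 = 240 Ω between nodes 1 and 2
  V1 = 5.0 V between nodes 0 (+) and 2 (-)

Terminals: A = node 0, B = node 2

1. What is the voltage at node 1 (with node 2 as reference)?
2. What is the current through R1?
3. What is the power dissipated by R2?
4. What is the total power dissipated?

Nodal analysis, taking node 2 as the 0 V reference.
Source V1 fixes V_0 = 5 V.
KCL at each unknown node (sum of currents leaving = 0; resistances in Ω):
  Node 1: (V_1 - 5)/6.2 + (V_1 - 0)/12000 + (V_1 - 0)/240 = 0
Collecting terms: 0.1655 × V_1 = 0.8065  =>  V_1 = 4.872 V
Part 1:
  Read off the nodal solution: V_1 = 4.872 V
Part 2:
  I_R1 = (V_0 - V_1)/R1 = (5 - 4.872)/6.2 = 0.0207 A
  Magnitude: I_R1 = 0.0207 A
Part 3:
  I_R2 = (V_1 - V_2)/R2 = (4.872 - 0)/12000 = 0.000406 A
  P_R2 = I_R2² × R2 = (0.000406)² × 12000 = 0.001978 W
Part 4:
  Power in each resistor, P = (ΔV)²/R:
    P_R1 = (5 - 4.872)²/6.2 = 0.002658 W
    P_R2 = (4.872 - 0)²/12000 = 0.001978 W
    P_R3 = (4.872 - 0)²/240 = 0.09889 W
  P_total = P_R1 + P_R2 + P_R3 = 0.1035 W

Final answers:
1. V_1 = 4.872 V
2. I_R1 = 0.0207 A
3. P_R2 = 0.001978 W
4. P_total = 0.1035 W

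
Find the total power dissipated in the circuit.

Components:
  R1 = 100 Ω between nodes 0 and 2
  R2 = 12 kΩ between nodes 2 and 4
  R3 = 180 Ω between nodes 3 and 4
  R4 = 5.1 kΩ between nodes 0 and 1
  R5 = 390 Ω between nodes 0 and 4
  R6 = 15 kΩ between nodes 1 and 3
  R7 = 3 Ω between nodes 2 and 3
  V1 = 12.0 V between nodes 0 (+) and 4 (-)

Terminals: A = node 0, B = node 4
Nodal analysis, taking node 4 as the 0 V reference.
Source V1 fixes V_0 = 12 V.
KCL at each unknown node (sum of currents leaving = 0; resistances in Ω):
  Node 1: (V_1 - 12)/5100 + (V_1 - V_3)/15000 = 0
  Node 2: (V_2 - 12)/100 + (V_2 - 0)/12000 + (V_2 - V_3)/3 = 0
  Node 3: (V_3 - 0)/180 + (V_3 - V_1)/15000 + (V_3 - V_2)/3 = 0
Collecting terms (coefficients in siemens):
  0.0002627·V_1 - 0.00006667·V_3 = 0.002353
  0.3434·V_2 - 0.3333·V_3 = 0.12
  0.339·V_3 - 0.00006667·V_1 - 0.3333·V_2 = 0
Solving these 3 simultaneous equations (Gaussian elimination) gives:
  V_1 = 10.89 V, V_2 = 7.732 V, V_3 = 7.606 V
Power in each resistor, P = (ΔV)²/R:
  P_R1 = (12 - 7.732)²/100 = 0.1822 W
  P_R2 = (7.732 - 0)²/12000 = 0.004982 W
  P_R3 = (7.606 - 0)²/180 = 0.3214 W
  P_R4 = (12 - 10.89)²/5100 = 0.0002437 W
  P_R5 = (12 - 0)²/390 = 0.3692 W
  P_R6 = (10.89 - 7.606)²/15000 = 0.0007169 W
  P_R7 = (7.732 - 7.606)²/3 = 0.005301 W
P_total = P_R1 + P_R2 + P_R3 + P_R4 + P_R5 + P_R6 + P_R7 = 0.884 W

Final answer: 0.884 W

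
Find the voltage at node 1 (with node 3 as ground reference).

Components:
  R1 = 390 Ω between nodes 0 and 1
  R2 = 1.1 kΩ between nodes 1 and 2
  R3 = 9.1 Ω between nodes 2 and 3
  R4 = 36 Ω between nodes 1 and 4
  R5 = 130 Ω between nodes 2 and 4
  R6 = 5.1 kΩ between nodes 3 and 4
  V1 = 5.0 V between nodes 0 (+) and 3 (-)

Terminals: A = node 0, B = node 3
Nodal analysis, taking node 3 as the 0 V reference.
Source V1 fixes V_0 = 5 V.
KCL at each unknown node (sum of currents leaving = 0; resistances in Ω):
  Node 1: (V_1 - 5)/390 + (V_1 - V_2)/1100 + (V_1 - V_4)/36 = 0
  Node 2: (V_2 - V_1)/1100 + (V_2 - 0)/9.1 + (V_2 - V_4)/130 = 0
  Node 4: (V_4 - V_1)/36 + (V_4 - V_2)/130 + (V_4 - 0)/5100 = 0
Collecting terms (coefficients in siemens):
  0.03125·V_1 - 0.0009091·V_2 - 0.02778·V_4 = 0.01282
  0.1185·V_2 - 0.0009091·V_1 - 0.007692·V_4 = 0
  0.03567·V_4 - 0.02778·V_1 - 0.007692·V_2 = 0
Solving these 3 simultaneous equations (Gaussian elimination) gives:
  V_1 = 1.392 V, V_2 = 0.08222 V, V_4 = 1.102 V
The requested potential is V_1 = 1.392 V.

Final answer: V_1 = 1.392 V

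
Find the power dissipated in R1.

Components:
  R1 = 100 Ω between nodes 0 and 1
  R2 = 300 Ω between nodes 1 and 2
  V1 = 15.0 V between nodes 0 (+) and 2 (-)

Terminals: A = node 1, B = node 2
Nodal analysis, taking node 2 as the 0 V reference.
Source V1 fixes V_0 = 15 V.
KCL at each unknown node (sum of currents leaving = 0; resistances in Ω):
  Node 1: (V_1 - 15)/100 + (V_1 - 0)/300 = 0
Collecting terms: 0.01333 × V_1 = 0.15  =>  V_1 = 11.25 V
I_R1 = (V_0 - V_1)/R1 = (15 - 11.25)/100 = 0.0375 A
P_R1 = I_R1² × R1 = (0.0375)² × 100 = 0.1406 W

Final answer: 0.1406 W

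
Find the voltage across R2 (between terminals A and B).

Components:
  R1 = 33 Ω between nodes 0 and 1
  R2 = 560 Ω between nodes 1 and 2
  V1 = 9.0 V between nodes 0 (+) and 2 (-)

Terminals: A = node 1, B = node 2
R1 and R2 are in series across V1 (node 0 → node 1 → node 2), and the output A–B is taken across R2, so this is a voltage divider.
Series current: I = V1/(R1 + R2) = 9/(33 + 560) = 9/593 = 0.01518 A
V_R2 = I × R2 = V1 × R2/(R1 + R2) = 9 × 560/593 = 8.499 V

Final answer: 8.499 V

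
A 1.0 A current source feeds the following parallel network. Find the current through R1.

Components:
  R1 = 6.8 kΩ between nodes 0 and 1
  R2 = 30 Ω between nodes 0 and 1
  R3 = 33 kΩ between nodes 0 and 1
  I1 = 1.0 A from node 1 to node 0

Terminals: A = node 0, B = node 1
All resistors sit directly between nodes 0 and 1, so they are in parallel and share one voltage V; the full source current 1 A splits among them.
1/R_par = 1/6800 + 1/30 + 1/33000 = 0.03351 S  =>  R_par = 29.84 Ω
V = I × R_par = 1 × 29.84 = 29.84 V
I_R1 = V/R1 = 29.84/6800 = 0.004388 A

Final answer: 0.004388 A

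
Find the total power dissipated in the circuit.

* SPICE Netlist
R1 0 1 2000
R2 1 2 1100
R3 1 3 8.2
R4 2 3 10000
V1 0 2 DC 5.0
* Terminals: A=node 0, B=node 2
Nodal analysis, taking node 2 as the 0 V reference.
Source V1 fixes V_0 = 5 V.
KCL at each unknown node (sum of currents leaving = 0; resistances in Ω):
  Node 1: (V_1 - 5)/2000 + (V_1 - 0)/1100 + (V_1 - V_3)/8.2 = 0
  Node 3: (V_3 - V_1)/8.2 + (V_3 - 0)/10000 = 0
Collecting terms (coefficients in siemens):
  0.1234·V_1 - 0.122·V_3 = 0.0025
  0.1221·V_3 - 0.122·V_1 = 0
Determinant D = (0.1234)(0.1221) - (-0.122)(-0.122) = 0.0001842
V_1 = [(0.0025)(0.1221) - (-0.122)(0)]/D = 1.657 V
V_3 = [(0.1234)(0) - (0.0025)(-0.122)]/D = 1.655 V
Power in each resistor, P = (ΔV)²/R:
  P_R1 = (5 - 1.657)²/2000 = 0.005589 W
  P_R2 = (1.657 - 0)²/1100 = 0.002495 W
  P_R3 = (1.657 - 1.655)²/8.2 = 0.0000002247 W
  P_R4 = (0 - 1.655)²/10000 = 0.000274 W
P_total = P_R1 + P_R2 + P_R3 + P_R4 = 0.008358 W

Final answer: 0.008358 W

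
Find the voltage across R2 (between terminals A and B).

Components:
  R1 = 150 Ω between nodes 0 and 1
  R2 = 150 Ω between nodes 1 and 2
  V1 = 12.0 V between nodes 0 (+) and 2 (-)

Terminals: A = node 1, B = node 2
R1 and R2 are in series across V1 (node 0 → node 1 → node 2), and the output A–B is taken across R2, so this is a voltage divider.
Series current: I = V1/(R1 + R2) = 12/(150 + 150) = 12/300 = 0.04 A
V_R2 = I × R2 = V1 × R2/(R1 + R2) = 12 × 150/300 = 6 V

Final answer: 6 V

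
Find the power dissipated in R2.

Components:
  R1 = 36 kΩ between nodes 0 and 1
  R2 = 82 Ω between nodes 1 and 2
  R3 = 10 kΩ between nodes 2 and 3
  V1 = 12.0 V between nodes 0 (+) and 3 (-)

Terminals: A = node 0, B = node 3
Nodal analysis, taking node 3 as the 0 V reference.
Source V1 fixes V_0 = 12 V.
KCL at each unknown node (sum of currents leaving = 0; resistances in Ω):
  Node 1: (V_1 - 12)/36000 + (V_1 - V_2)/82 = 0
  Node 2: (V_2 - V_1)/82 + (V_2 - 0)/10000 = 0
Collecting terms (coefficients in siemens):
  0.01222·V_1 - 0.0122·V_2 = 0.0003333
  0.0123·V_2 - 0.0122·V_1 = 0
Determinant D = (0.01222)(0.0123) - (-0.0122)(-0.0122) = 0.000001561
V_1 = [(0.0003333)(0.0123) - (-0.0122)(0)]/D = 2.625 V
V_2 = [(0.01222)(0) - (0.0003333)(-0.0122)]/D = 2.604 V
I_R2 = (V_1 - V_2)/R2 = (2.625 - 2.604)/82 = 0.0002604 A
P_R2 = I_R2² × R2 = (0.0002604)² × 82 = 0.00000556 W

Final answer: 5.56e-06 W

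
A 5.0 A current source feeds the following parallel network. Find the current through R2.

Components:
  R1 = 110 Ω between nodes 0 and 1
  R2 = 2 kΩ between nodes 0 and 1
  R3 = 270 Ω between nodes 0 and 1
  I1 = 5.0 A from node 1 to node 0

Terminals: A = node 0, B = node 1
All resistors sit directly between nodes 0 and 1, so they are in parallel and share one voltage V; the full source current 5 A splits among them.
1/R_par = 1/110 + 1/2000 + 1/270 = 0.01329 S  =>  R_par = 75.22 Ω
V = I × R_par = 5 × 75.22 = 376.1 V
I_R2 = V/R2 = 376.1/2000 = 0.188 A

Final answer: 0.188 A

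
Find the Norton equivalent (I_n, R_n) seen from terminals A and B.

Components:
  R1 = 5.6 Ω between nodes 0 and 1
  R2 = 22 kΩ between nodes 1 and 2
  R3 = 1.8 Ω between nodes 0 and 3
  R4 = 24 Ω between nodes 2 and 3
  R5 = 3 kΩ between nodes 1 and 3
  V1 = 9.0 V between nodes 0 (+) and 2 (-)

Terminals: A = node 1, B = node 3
Find the Thévenin equivalent first; then I_n = V_th/R_th and R_n = R_th.
Step 1 — V_th is the open-circuit voltage V_A - V_B (nothing connected across the terminals).
Nodal analysis, taking node 2 as the 0 V reference.
Source V1 fixes V_0 = 9 V.
KCL at each unknown node (sum of currents leaving = 0; resistances in Ω):
  Node 1: (V_1 - 9)/5.6 + (V_1 - 0)/22000 + (V_1 - V_3)/3000 = 0
  Node 3: (V_3 - 9)/1.8 + (V_3 - 0)/24 + (V_3 - V_1)/3000 = 0
Collecting terms (coefficients in siemens):
  0.179·V_1 - 0.0003333·V_3 = 1.607
  0.5976·V_3 - 0.0003333·V_1 = 5
Determinant D = (0.179)(0.5976) - (-0.0003333)(-0.0003333) = 0.1069
V_1 = [(1.607)(0.5976) - (-0.0003333)(5)]/D = 8.997 V
V_3 = [(0.179)(5) - (1.607)(-0.0003333)]/D = 8.372 V
V_th = V_1 - V_3 = 8.997 - 8.372 = 0.6241 V
Step 2 — R_th: zero the source — replace V1 by a short circuit (node 2 merges into node 0) — and find the resistance seen between A (node 1) and B (node 3).
Reduce the network between node 1 (A) and node 3 (B) by series/parallel combination:
  Rp1 = R1 ‖ R2 (parallel, both between nodes 0 and 1) = 1/(1/5.6 + 1/22000) = 5.599 Ω
  Rp2 = R3 ‖ R4 (parallel, both between nodes 0 and 3) = 1/(1/1.8 + 1/24) = 1.674 Ω
  Rs1 = Rp1 + Rp2 (series, joined only at node 0) = 5.599 + 1.674 = 7.273 Ω
  Rp3 = R5 ‖ Rs1 (parallel, both between nodes 1 and 3) = 1/(1/3000 + 1/7.273) = 7.255 Ω
R_th = 7.255 Ω
I_n = V_th/R_th = 0.6241/7.255 = 0.08602 A, and R_n = R_th = 7.255 Ω

Final answer: I_n = 0.08602 A, R_n = 7.255 Ω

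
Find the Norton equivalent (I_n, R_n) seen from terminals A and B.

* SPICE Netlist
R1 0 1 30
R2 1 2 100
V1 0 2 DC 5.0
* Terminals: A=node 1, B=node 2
Find the Thévenin equivalent first; then I_n = V_th/R_th and R_n = R_th.
Step 1 — V_th is the open-circuit voltage V_A - V_B (nothing connected across the terminals).
Nodal analysis, taking node 2 as the 0 V reference.
Source V1 fixes V_0 = 5 V.
KCL at each unknown node (sum of currents leaving = 0; resistances in Ω):
  Node 1: (V_1 - 5)/30 + (V_1 - 0)/100 = 0
Collecting terms: 0.04333 × V_1 = 0.1667  =>  V_1 = 3.846 V
V_th = V_1 - V_2 = 3.846 - 0 = 3.846 V
Step 2 — R_th: zero the source — replace V1 by a short circuit (node 2 merges into node 0) — and find the resistance seen between A (node 1) and B (node 0).
Reduce the network between node 1 (A) and node 0 (B) by series/parallel combination:
  Rp1 = R1 ‖ R2 (parallel, both between nodes 0 and 1) = 1/(1/30 + 1/100) = 23.08 Ω
R_th = 23.08 Ω
I_n = V_th/R_th = 3.846/23.08 = 0.1667 A, and R_n = R_th = 23.08 Ω

Final answer: I_n = 0.1667 A, R_n = 23.08 Ω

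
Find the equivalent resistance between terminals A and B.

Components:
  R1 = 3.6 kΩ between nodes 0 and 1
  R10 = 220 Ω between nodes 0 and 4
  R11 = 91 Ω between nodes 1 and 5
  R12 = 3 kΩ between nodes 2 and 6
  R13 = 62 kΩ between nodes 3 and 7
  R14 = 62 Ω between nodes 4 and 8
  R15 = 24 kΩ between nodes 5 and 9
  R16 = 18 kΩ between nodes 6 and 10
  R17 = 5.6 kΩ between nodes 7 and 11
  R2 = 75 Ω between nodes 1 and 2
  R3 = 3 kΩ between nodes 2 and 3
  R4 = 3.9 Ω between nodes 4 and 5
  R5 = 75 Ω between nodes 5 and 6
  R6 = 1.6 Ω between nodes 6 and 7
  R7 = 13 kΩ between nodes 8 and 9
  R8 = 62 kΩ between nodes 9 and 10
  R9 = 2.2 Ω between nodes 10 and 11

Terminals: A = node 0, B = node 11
The network is not a plain series/parallel combination. Inject a 1 A test current into terminal A (node 0) and return it from terminal B (node 11); then R_eq = V_A / (1 A).
Nodal analysis, taking node 11 as the 0 V reference.
Current source I_test pushes 1 A into node 0 and draws it out of node 11.
KCL at each unknown node (sum of currents leaving = 0; resistances in Ω):
  Node 0: (V_0 - V_1)/3600 + (V_0 - V_4)/220 - 1 = 0
  Node 1: (V_1 - V_0)/3600 + (V_1 - V_2)/75 + (V_1 - V_5)/91 = 0
  Node 2: (V_2 - V_1)/75 + (V_2 - V_3)/3000 + (V_2 - V_6)/3000 = 0
  Node 3: (V_3 - V_2)/3000 + (V_3 - V_7)/62000 = 0
  Node 4: (V_4 - V_0)/220 + (V_4 - V_5)/3.9 + (V_4 - V_8)/62 = 0
  Node 5: (V_5 - V_1)/91 + (V_5 - V_4)/3.9 + (V_5 - V_6)/75 + (V_5 - V_9)/24000 = 0
  Node 6: (V_6 - V_2)/3000 + (V_6 - V_5)/75 + (V_6 - V_7)/1.6 + (V_6 - V_10)/18000 = 0
  Node 7: (V_7 - V_3)/62000 + (V_7 - V_6)/1.6 + (V_7 - 0)/5600 = 0
  Node 8: (V_8 - V_4)/62 + (V_8 - V_9)/13000 = 0
  Node 9: (V_9 - V_5)/24000 + (V_9 - V_8)/13000 + (V_9 - V_10)/62000 = 0
  Node 10: (V_10 - V_6)/18000 + (V_10 - V_9)/62000 + (V_10 - 0)/2.2 = 0
Collecting terms (coefficients in siemens):
  0.004823·V_0 - 0.0002778·V_1 - 0.004545·V_4 = 1
  0.0246·V_1 - 0.0002778·V_0 - 0.01333·V_2 - 0.01099·V_5 = 0
  0.014·V_2 - 0.01333·V_1 - 0.0003333·V_3 - 0.0003333·V_6 = 0
  0.0003495·V_3 - 0.0003333·V_2 - 0.00001613·V_7 = 0
  0.2771·V_4 - 0.004545·V_0 - 0.2564·V_5 - 0.01613·V_8 = 0
  0.2808·V_5 - 0.01099·V_1 - 0.2564·V_4 - 0.01333·V_6 - 0.00004167·V_9 = 0
  0.6387·V_6 - 0.0003333·V_2 - 0.01333·V_5 - 0.625·V_7 - 0.00005556·V_10 = 0
  0.6252·V_7 - 0.00001613·V_3 - 0.625·V_6 = 0
  0.01621·V_8 - 0.01613·V_4 - 0.00007692·V_9 = 0
  0.0001347·V_9 - 0.00004167·V_5 - 0.00007692·V_8 - 0.00001613·V_10 = 0
  0.4546·V_10 - 0.00005556·V_6 - 0.00001613·V_9 = 0
Solving these 11 simultaneous equations (Gaussian elimination) gives:
  V_0 = 4304 V, V_1 = 4096 V, V_2 = 4094 V, V_3 = 4091 V
  V_4 = 4096 V, V_5 = 4093 V, V_6 = 4024 V, V_7 = 4023 V
  V_8 = 4094 V, V_9 = 3604 V, V_10 = 0.6196 V
R_eq = V_0 / 1 A = 4304 Ω = 4.304 kΩ

Final answer: 4.304 kΩ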